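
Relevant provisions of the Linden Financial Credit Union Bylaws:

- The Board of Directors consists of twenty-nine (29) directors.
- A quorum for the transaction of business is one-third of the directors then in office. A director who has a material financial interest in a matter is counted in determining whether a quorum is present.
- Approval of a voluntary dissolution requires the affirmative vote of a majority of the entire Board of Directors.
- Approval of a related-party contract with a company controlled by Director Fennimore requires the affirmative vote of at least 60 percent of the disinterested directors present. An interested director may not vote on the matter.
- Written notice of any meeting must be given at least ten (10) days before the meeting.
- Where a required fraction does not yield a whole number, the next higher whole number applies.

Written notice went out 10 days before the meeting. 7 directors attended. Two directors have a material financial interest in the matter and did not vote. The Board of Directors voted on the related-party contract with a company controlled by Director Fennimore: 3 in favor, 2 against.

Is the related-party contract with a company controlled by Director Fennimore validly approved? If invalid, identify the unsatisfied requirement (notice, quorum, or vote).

Notice: 10 days given; 10 required (10 ≥ 10). Satisfied.
Quorum: 7 present (interested directors count toward quorum); quorum is 10. Not satisfied.
Vote: the related-party contract with a company controlled by Director Fennimore requires three-fifths of the disinterested directors present (7 − 2 = 5). 3/5 of 5 = 3, so 3 affirmative votes are needed; 3 voted in favor. Satisfied. (Moot — without a quorum no business can be validly transacted.)

Invalid — quorum requirement not satisfied.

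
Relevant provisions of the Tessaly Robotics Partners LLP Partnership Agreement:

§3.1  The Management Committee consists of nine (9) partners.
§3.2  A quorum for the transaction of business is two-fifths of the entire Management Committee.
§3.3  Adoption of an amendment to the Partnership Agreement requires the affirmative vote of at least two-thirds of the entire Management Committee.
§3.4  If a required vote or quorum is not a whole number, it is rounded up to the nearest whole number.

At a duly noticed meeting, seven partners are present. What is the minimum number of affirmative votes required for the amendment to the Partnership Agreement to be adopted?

The amendment to the Partnership Agreement requires two-thirds of the entire Management Committee (9).
2/3 of 9 = 6.

6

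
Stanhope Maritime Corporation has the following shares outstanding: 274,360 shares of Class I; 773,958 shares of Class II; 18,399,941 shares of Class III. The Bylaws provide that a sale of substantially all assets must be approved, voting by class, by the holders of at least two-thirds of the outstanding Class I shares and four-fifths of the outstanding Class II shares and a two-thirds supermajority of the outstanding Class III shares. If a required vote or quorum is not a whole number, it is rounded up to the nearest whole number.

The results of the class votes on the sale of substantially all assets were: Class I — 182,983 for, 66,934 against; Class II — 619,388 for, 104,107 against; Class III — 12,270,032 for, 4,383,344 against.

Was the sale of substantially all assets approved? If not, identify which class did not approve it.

Class I: 2/3 of 274360 = 182906.67, rounded up to 182907; 182,907 required, 182,983 in favor — approved.
Class II: 4/5 of 773958 = 619166.40, rounded up to 619167; 619,167 required, 619,388 in favor — approved.
Class III: 2/3 of 18399941 = 12266627.33, rounded up to 12266628; 12,266,628 required, 12,270,032 in favor — approved.

Approved — every class gave the required vote.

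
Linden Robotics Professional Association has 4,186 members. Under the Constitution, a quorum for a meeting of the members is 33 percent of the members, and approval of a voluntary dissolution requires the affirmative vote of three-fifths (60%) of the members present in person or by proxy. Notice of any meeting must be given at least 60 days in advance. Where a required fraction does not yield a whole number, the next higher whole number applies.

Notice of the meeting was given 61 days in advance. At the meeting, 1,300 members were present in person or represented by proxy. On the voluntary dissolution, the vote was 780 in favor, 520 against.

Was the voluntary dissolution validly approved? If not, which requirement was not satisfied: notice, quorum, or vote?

Notice: 61 days given; 60 required. Satisfied.
Quorum: 33% of 4,186 = 1,381.38, rounded up to 1,382; 1,300 present. Not satisfied.
Vote: requires three-fifths of those present (1,300); 3/5 of 1300 = 780, so 780 needed; 780 in favor. Satisfied.

Invalid — quorum requirement not satisfied.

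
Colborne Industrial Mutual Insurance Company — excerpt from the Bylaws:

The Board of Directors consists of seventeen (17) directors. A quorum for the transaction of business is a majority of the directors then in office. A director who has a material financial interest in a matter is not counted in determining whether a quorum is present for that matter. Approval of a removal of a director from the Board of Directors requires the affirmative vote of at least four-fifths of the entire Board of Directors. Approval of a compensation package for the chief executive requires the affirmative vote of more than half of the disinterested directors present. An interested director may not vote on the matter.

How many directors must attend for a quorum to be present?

A majority of 17 is 9.

9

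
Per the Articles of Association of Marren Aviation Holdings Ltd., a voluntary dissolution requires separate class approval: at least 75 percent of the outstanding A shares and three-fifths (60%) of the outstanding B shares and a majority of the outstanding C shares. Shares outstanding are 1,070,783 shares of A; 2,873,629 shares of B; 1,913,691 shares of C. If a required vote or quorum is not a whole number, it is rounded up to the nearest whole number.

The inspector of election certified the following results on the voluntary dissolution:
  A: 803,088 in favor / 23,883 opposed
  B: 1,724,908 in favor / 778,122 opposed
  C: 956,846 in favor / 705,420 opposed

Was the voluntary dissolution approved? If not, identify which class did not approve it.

Approved — every class gave the required vote.

A: 3/4 of 1070783 = 803087.25, rounded up to 803088; 803,088 required, 803,088 in favor — approved.
B: 3/5 of 2873629 = 1724177.40, rounded up to 1724178; 1,724,178 required, 1,724,908 in favor — approved.
C: a majority of 1913691 is 956846; 956,846 required, 956,846 in favor — approved.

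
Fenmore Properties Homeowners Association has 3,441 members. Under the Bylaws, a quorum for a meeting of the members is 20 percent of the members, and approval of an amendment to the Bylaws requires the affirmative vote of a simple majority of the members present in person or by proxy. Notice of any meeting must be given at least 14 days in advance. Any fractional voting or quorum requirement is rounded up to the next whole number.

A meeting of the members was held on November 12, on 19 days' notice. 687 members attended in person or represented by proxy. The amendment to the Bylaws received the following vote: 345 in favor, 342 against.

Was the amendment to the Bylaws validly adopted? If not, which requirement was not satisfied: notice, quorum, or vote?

Notice: 19 days given; 14 required. Satisfied.
Quorum: 20% of 3,441 = 688.20, rounded up to 689; 687 present. Not satisfied.
Vote: requires a majority of those present (687); a majority of 687 is 344, so 344 needed; 345 in favor. Satisfied.

Invalid — quorum requirement not satisfied.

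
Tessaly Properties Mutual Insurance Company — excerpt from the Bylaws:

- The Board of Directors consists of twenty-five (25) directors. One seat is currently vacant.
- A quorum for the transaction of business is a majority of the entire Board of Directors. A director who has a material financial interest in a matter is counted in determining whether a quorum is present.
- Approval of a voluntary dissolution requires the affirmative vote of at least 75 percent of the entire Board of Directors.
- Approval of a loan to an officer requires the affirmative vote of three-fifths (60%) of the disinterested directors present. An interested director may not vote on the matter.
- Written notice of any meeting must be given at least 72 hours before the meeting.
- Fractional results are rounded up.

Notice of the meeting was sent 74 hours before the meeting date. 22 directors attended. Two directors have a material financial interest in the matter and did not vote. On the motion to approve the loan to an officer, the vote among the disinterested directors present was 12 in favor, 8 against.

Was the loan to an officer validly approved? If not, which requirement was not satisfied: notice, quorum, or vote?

Valid — all requirements satisfied.

Notice: 74 hours given; 72 required (74 ≥ 72). Satisfied.
Quorum: 22 present (interested directors count toward quorum); quorum is 13. Satisfied.
Vote: the loan to an officer requires three-fifths of the disinterested directors present (22 − 2 = 20). 3/5 of 20 = 12, so 12 affirmative votes are needed; 12 voted in favor. Satisfied.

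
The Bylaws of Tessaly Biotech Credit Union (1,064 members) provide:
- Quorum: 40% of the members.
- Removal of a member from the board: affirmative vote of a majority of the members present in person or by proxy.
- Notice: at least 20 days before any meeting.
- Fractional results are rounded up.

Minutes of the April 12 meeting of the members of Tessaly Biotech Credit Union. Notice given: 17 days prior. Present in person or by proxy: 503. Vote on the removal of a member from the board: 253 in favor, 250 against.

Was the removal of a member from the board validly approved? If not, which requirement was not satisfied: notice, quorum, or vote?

Notice: 17 days given; 20 required. Not satisfied.
Quorum: 40% of 1,064 = 425.60, rounded up to 426; 503 present. Satisfied.
Vote: requires a majority of those present (503); a majority of 503 is 252, so 252 needed; 253 in favor. Satisfied.

Invalid — notice requirement not satisfied.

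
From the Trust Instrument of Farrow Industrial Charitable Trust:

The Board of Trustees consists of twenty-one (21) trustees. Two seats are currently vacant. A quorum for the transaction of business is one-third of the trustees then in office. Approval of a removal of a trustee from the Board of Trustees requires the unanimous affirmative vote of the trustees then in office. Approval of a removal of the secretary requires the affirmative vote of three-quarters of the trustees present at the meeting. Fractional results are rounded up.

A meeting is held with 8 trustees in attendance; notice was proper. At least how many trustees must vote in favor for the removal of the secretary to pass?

The removal of the secretary requires three-fourths of the trustees present (8).
3/4 of 8 = 6.

6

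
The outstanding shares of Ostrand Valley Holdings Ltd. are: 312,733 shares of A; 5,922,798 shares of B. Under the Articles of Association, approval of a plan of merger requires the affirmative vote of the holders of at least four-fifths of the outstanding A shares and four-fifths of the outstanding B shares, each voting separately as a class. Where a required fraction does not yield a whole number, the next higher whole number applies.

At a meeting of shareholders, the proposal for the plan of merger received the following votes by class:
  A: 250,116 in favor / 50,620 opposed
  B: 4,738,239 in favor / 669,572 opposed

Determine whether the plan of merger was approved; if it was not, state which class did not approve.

A: 4/5 of 312733 = 250186.40, rounded up to 250187; 250,187 required, 250,116 in favor — not approved.
B: 4/5 of 5922798 = 4738238.40, rounded up to 4738239; 4,738,239 required, 4,738,239 in favor — approved.

Not approved — the A shares did not give the required vote.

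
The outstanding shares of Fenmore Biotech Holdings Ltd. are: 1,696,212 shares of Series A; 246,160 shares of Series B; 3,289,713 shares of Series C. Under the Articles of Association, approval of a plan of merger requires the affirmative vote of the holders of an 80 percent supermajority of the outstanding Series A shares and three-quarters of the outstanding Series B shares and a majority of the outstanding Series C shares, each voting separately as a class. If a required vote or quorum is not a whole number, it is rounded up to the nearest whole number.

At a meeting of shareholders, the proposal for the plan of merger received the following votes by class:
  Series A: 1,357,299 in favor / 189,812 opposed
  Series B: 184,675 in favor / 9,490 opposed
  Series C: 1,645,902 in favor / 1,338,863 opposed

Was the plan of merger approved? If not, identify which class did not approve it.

Approved — every class gave the required vote.

Series A: 4/5 of 1696212 = 1356969.60, rounded up to 1356970; 1,356,970 required, 1,357,299 in favor — approved.
Series B: 3/4 of 246160 = 184620; 184,620 required, 184,675 in favor — approved.
Series C: a majority of 3289713 is 1644857; 1,644,857 required, 1,645,902 in favor — approved.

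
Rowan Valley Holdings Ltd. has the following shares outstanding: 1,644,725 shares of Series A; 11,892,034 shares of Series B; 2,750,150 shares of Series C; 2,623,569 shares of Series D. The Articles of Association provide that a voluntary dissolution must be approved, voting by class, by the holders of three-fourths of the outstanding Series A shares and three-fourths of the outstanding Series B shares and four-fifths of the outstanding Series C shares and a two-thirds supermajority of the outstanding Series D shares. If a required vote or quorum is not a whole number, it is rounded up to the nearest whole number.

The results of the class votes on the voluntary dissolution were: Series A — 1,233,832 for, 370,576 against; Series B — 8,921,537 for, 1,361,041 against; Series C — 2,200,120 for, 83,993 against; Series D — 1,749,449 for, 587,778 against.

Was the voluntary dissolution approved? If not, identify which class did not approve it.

Approved — every class gave the required vote.

Series A: 3/4 of 1644725 = 1233543.75, rounded up to 1233544; 1,233,544 required, 1,233,832 in favor — approved.
Series B: 3/4 of 11892034 = 8919025.50, rounded up to 8919026; 8,919,026 required, 8,921,537 in favor — approved.
Series C: 4/5 of 2750150 = 2200120; 2,200,120 required, 2,200,120 in favor — approved.
Series D: 2/3 of 2623569 = 1749046; 1,749,046 required, 1,749,449 in favor — approved.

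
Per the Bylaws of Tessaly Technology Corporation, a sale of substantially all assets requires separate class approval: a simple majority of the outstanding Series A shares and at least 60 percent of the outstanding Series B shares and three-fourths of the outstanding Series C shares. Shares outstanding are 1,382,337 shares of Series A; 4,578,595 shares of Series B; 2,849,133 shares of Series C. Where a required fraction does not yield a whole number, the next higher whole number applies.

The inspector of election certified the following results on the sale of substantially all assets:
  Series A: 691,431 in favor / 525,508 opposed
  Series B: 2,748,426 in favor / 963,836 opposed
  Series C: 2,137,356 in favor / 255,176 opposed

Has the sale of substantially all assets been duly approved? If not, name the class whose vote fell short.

Approved — every class gave the required vote.

Series A: a majority of 1382337 is 691169; 691,169 required, 691,431 in favor — approved.
Series B: 3/5 of 4578595 = 2747157; 2,747,157 required, 2,748,426 in favor — approved.
Series C: 3/4 of 2849133 = 2136849.75, rounded up to 2136850; 2,136,850 required, 2,137,356 in favor — approved.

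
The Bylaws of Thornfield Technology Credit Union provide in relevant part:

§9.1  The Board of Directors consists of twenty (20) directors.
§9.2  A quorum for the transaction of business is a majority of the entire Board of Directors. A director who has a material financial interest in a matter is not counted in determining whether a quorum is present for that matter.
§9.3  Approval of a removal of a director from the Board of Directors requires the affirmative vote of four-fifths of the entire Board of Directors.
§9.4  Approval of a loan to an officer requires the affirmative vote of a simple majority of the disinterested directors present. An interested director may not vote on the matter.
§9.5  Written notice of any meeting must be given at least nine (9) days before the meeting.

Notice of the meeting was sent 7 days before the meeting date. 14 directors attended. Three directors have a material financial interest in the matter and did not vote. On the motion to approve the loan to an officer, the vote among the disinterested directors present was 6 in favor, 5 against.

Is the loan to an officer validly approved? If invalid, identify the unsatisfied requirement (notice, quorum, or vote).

Notice: 7 days given; 9 required (7 < 9). Not satisfied.
Quorum: 14 present, but the 3 interested directors do not count, leaving 11. Quorum is 11. Satisfied.
Vote: the loan to an officer requires a majority of the disinterested directors present (14 − 3 = 11). A majority of 11 is 6, so 6 affirmative votes are needed; 6 voted in favor. Satisfied.

Invalid — notice requirement not satisfied.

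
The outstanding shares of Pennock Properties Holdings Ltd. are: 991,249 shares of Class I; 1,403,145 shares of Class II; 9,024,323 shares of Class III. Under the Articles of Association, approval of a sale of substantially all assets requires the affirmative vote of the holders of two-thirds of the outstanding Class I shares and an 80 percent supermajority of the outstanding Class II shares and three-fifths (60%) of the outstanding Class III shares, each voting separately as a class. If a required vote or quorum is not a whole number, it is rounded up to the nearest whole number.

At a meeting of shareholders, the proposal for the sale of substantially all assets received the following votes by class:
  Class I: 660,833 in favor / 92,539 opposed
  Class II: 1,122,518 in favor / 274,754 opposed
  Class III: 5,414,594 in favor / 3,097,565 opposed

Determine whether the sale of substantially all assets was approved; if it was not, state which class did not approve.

Class I: 2/3 of 991249 = 660832.67, rounded up to 660833; 660,833 required, 660,833 in favor — approved.
Class II: 4/5 of 1403145 = 1122516; 1,122,516 required, 1,122,518 in favor — approved.
Class III: 3/5 of 9024323 = 5414593.80, rounded up to 5414594; 5,414,594 required, 5,414,594 in favor — approved.

Approved — every class gave the required vote.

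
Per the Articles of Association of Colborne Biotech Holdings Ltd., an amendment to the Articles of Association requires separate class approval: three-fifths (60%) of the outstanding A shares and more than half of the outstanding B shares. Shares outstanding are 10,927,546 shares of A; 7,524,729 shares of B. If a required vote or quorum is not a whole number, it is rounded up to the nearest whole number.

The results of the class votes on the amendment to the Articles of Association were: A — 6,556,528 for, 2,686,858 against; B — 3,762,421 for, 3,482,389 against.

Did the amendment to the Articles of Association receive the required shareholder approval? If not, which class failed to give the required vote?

A: 3/5 of 10927546 = 6556527.60, rounded up to 6556528; 6,556,528 required, 6,556,528 in favor — approved.
B: a majority of 7524729 is 3762365; 3,762,365 required, 3,762,421 in favor — approved.

Approved — every class gave the required vote.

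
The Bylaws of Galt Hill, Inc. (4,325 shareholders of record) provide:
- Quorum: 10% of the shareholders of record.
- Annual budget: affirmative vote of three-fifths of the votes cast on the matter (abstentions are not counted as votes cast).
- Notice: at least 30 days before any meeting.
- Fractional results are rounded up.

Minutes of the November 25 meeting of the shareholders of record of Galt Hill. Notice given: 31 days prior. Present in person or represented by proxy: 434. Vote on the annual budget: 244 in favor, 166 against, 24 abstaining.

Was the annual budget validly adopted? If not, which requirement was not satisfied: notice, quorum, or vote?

Notice: 31 days given; 30 required. Satisfied.
Quorum: 10% of 4,325 = 432.50, rounded up to 433; 434 present. Satisfied.
Vote: requires three-fifths of the votes cast (434 − 24 abstaining = 410); 3/5 of 410 = 246, so 246 needed; 244 in favor. Not satisfied.

Invalid — vote requirement not satisfied.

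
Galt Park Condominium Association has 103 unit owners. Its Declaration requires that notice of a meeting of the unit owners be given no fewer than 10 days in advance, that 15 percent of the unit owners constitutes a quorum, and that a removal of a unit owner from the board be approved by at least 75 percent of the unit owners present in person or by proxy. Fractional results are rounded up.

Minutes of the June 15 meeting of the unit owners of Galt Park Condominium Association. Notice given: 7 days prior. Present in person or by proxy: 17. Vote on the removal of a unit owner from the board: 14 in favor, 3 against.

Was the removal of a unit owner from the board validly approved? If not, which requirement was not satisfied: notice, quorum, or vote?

Notice: 7 days given; 10 required. Not satisfied.
Quorum: 15% of 103 = 15.45, rounded up to 16; 17 present. Satisfied.
Vote: requires three-fourths of those present (17); 3/4 of 17 = 12.75, rounded up to 13, so 13 needed; 14 in favor. Satisfied.

Invalid — notice requirement not satisfied.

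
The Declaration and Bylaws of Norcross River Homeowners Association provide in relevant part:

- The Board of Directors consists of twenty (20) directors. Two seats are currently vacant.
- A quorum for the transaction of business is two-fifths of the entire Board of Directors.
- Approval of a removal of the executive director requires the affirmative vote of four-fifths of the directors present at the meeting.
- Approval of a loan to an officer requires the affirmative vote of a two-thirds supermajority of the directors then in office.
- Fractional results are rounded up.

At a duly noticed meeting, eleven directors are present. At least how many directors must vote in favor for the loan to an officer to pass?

The loan to an officer requires two-thirds of the directors then in office (18).
2/3 of 18 = 12.
(Only 11 can vote, so the loan to an officer cannot pass at this meeting, but the required vote is still 12.)

12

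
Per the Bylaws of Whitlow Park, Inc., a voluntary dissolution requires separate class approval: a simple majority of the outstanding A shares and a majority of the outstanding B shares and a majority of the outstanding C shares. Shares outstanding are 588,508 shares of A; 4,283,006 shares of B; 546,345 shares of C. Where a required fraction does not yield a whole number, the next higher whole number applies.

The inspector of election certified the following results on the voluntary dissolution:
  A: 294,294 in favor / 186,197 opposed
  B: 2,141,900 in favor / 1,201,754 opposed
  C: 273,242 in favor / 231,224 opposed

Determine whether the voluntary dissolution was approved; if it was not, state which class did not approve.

Approved — every class gave the required vote.

A: a majority of 588508 is 294255; 294,255 required, 294,294 in favor — approved.
B: a majority of 4283006 is 2141504; 2,141,504 required, 2,141,900 in favor — approved.
C: a majority of 546345 is 273173; 273,173 required, 273,242 in favor — approved.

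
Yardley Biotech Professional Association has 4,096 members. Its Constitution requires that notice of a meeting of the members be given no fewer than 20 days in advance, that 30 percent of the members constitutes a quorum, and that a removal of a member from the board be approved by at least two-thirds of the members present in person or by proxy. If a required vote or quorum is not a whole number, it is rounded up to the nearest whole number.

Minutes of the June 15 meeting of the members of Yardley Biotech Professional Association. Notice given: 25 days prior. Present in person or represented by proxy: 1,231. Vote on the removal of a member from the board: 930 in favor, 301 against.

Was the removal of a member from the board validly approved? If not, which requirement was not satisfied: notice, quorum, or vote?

Valid — all requirements satisfied.

Notice: 25 days given; 20 required. Satisfied.
Quorum: 30% of 4,096 = 1,228.80, rounded up to 1,229; 1,231 present. Satisfied.
Vote: requires two-thirds of those present (1,231); 2/3 of 1231 = 820.67, rounded up to 821, so 821 needed; 930 in favor. Satisfied.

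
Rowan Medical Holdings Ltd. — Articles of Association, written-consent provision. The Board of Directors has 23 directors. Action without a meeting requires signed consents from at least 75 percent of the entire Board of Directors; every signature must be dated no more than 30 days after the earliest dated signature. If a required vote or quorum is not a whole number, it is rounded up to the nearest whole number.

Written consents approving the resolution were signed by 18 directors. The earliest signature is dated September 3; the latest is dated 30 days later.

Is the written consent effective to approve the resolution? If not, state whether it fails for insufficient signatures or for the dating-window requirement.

Signatures required: at least 75 percent of 23 — 3/4 of 23 = 17.25, rounded up to 18, so 18 needed; 18 signed. Sufficient.
Dating window: the latest signature is 30 days after the earliest; the limit is 30 days. Within the window.

Effective — both the signature and dating-window requirements are satisfied.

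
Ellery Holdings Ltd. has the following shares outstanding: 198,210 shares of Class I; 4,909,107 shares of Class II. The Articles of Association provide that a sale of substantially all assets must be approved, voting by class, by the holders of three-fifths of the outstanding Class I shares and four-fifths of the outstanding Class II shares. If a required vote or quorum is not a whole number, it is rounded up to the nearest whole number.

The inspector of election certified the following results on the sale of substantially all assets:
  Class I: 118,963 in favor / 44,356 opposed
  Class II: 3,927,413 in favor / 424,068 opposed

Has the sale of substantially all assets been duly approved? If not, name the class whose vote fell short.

Approved — every class gave the required vote.

Class I: 3/5 of 198210 = 118926; 118,926 required, 118,963 in favor — approved.
Class II: 4/5 of 4909107 = 3927285.60, rounded up to 3927286; 3,927,286 required, 3,927,413 in favor — approved.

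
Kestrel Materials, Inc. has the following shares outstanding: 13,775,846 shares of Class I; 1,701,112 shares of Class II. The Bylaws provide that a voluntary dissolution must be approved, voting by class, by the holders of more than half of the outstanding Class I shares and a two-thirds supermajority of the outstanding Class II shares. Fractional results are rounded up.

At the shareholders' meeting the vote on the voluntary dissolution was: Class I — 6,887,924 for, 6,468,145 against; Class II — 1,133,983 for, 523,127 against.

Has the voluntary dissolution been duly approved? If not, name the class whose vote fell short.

Class I: a majority of 13775846 is 6887924; 6,887,924 required, 6,887,924 in favor — approved.
Class II: 2/3 of 1701112 = 1134074.67, rounded up to 1134075; 1,134,075 required, 1,133,983 in favor — not approved.

Not approved — the Class II shares did not give the required vote.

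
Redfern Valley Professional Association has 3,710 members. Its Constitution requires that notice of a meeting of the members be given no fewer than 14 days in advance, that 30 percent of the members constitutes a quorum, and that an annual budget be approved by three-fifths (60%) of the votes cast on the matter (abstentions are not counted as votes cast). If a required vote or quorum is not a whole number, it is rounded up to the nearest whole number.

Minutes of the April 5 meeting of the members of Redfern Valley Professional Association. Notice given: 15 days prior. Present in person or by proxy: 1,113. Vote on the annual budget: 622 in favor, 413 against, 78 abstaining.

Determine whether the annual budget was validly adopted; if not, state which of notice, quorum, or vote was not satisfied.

Notice: 15 days given; 14 required. Satisfied.
Quorum: 30% of 3,710 = 1,113; 1,113 present. Satisfied.
Vote: requires three-fifths of the votes cast (1,113 − 78 abstaining = 1,035); 3/5 of 1035 = 621, so 621 needed; 622 in favor. Satisfied.

Valid — all requirements satisfied.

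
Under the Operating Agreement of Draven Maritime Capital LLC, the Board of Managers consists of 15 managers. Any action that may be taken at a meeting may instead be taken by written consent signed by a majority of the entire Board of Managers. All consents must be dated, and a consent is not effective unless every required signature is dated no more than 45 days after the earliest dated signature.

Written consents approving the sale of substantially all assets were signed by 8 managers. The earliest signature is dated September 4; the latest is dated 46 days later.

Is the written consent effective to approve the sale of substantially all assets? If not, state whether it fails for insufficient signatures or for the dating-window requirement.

Not effective — dating-window requirement not satisfied.

Signatures required: a majority of 15 — a majority of 15 is 8, so 8 needed; 8 signed. Sufficient.
Dating window: the latest signature is 46 days after the earliest; the limit is 45 days. Outside the window.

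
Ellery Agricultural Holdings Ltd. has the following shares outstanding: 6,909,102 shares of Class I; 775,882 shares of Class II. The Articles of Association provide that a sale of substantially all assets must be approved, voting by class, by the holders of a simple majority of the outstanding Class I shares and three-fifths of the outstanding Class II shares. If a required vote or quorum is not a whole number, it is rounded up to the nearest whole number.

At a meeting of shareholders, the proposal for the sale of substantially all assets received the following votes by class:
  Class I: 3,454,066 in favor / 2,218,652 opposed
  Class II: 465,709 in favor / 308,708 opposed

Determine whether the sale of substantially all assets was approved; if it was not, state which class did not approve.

Not approved — the Class I shares did not give the required vote.

Class I: a majority of 6909102 is 3454552; 3,454,552 required, 3,454,066 in favor — not approved.
Class II: 3/5 of 775882 = 465529.20, rounded up to 465530; 465,530 required, 465,709 in favor — approved.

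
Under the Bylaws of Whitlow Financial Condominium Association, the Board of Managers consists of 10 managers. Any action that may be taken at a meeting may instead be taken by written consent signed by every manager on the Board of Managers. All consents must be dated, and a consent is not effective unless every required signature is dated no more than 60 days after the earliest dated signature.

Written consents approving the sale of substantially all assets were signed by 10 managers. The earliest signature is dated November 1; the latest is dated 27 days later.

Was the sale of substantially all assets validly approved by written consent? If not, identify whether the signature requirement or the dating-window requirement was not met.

Effective — both the signature and dating-window requirements are satisfied.

Signatures required: the unanimous vote of 10 — unanimous means all 10, so 10 needed; 10 signed. Sufficient.
Dating window: the latest signature is 27 days after the earliest; the limit is 60 days. Within the window.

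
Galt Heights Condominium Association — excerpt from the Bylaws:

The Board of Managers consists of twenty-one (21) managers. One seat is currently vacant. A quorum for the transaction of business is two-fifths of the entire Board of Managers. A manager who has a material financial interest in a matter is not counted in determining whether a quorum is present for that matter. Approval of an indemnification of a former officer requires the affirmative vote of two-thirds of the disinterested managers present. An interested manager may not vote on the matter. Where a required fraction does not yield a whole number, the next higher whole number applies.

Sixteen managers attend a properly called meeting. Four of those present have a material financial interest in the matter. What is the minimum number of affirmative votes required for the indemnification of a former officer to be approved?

8

The indemnification of a former officer requires two-thirds of the disinterested managers present (16 − 4 = 12).
2/3 of 12 = 8.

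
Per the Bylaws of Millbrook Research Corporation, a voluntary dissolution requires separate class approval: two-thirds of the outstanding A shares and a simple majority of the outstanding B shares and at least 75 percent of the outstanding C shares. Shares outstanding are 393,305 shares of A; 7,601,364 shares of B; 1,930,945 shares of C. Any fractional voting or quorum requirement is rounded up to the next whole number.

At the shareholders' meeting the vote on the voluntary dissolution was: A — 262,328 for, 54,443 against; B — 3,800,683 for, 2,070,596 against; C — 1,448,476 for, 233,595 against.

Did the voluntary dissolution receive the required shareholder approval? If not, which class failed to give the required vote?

Approved — every class gave the required vote.

A: 2/3 of 393305 = 262203.33, rounded up to 262204; 262,204 required, 262,328 in favor — approved.
B: a majority of 7601364 is 3800683; 3,800,683 required, 3,800,683 in favor — approved.
C: 3/4 of 1930945 = 1448208.75, rounded up to 1448209; 1,448,209 required, 1,448,476 in favor — approved.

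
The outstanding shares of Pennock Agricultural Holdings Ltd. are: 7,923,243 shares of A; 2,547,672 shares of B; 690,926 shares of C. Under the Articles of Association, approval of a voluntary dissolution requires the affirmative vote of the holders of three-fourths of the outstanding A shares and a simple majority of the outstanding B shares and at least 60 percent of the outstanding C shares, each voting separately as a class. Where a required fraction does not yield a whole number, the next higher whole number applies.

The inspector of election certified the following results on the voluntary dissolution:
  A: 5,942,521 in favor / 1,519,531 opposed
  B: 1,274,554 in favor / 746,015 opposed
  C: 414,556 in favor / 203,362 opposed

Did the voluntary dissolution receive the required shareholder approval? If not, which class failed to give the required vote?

A: 3/4 of 7923243 = 5942432.25, rounded up to 5942433; 5,942,433 required, 5,942,521 in favor — approved.
B: a majority of 2547672 is 1273837; 1,273,837 required, 1,274,554 in favor — approved.
C: 3/5 of 690926 = 414555.60, rounded up to 414556; 414,556 required, 414,556 in favor — approved.

Approved — every class gave the required vote.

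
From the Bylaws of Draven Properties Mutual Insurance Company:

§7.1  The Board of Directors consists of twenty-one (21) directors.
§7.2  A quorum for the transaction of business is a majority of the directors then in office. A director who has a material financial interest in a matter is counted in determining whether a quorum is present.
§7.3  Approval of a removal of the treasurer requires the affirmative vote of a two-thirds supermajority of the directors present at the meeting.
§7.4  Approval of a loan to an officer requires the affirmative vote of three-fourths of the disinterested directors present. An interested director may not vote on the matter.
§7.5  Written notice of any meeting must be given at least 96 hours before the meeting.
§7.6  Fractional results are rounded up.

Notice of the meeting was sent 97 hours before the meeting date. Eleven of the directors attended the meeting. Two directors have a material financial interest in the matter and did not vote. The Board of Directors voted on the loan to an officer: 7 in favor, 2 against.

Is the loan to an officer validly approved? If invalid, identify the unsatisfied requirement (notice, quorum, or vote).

Notice: 97 hours given; 96 required (97 ≥ 96). Satisfied.
Quorum: 11 present (interested directors count toward quorum); quorum is 11. Satisfied.
Vote: the loan to an officer requires three-fourths of the disinterested directors present (11 − 2 = 9). 3/4 of 9 = 6.75, rounded up to 7, so 7 affirmative votes are needed; 7 voted in favor. Satisfied.

Valid — all requirements satisfied.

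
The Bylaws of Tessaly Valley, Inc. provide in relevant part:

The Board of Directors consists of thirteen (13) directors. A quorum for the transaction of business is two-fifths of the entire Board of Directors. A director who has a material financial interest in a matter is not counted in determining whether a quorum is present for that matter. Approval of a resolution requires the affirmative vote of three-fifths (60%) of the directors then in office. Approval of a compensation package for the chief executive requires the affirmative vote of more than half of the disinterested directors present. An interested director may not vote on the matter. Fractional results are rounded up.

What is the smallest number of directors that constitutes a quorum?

2/5 of 13 = 5.20, rounded up to 6.

6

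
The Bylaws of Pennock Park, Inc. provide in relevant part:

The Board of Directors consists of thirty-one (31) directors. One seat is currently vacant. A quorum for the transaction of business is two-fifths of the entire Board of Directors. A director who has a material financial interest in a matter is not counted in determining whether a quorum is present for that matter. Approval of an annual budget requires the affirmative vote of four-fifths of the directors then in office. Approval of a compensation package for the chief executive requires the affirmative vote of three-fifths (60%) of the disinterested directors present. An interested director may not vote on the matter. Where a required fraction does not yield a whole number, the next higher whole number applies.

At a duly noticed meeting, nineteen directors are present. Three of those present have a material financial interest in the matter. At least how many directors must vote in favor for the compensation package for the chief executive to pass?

The compensation package for the chief executive requires three-fifths of the disinterested directors present (19 − 3 = 16).
3/5 of 16 = 9.60, rounded up to 10.

10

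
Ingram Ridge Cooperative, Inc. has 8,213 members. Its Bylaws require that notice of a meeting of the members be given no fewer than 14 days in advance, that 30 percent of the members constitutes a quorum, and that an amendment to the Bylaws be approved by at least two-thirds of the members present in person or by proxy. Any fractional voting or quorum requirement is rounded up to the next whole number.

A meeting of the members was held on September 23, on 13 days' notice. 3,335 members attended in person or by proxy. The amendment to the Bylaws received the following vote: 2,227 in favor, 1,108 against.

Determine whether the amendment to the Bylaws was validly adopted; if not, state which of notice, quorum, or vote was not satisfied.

Invalid — notice requirement not satisfied.

Notice: 13 days given; 14 required. Not satisfied.
Quorum: 30% of 8,213 = 2,463.90, rounded up to 2,464; 3,335 present. Satisfied.
Vote: requires two-thirds of those present (3,335); 2/3 of 3335 = 2223.33, rounded up to 2224, so 2,224 needed; 2,227 in favor. Satisfied.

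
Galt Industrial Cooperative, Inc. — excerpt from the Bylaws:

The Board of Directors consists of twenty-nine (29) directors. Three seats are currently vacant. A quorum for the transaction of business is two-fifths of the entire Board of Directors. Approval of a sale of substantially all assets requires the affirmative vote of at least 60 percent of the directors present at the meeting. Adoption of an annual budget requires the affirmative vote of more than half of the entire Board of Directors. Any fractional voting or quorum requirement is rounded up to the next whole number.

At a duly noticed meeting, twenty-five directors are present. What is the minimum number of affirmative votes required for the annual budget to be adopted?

15

The annual budget requires a majority of the entire Board of Directors (29).
A majority of 29 is 15.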